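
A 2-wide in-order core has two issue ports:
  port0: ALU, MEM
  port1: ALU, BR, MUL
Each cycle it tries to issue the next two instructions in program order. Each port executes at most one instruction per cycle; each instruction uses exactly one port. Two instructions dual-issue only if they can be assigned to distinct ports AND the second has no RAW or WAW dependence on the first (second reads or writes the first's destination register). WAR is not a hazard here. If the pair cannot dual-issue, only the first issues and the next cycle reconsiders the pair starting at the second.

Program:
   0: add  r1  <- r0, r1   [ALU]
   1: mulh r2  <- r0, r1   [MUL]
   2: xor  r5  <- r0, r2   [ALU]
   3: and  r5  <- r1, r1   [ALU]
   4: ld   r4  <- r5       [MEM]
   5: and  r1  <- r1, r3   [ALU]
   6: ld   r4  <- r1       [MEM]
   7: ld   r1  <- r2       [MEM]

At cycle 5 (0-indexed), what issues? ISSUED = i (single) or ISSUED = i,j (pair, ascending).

ISSUED = 6

  cy0 -> i0 (add.ALU) RAW r1
  cy1 -> i1 (mulh.MUL) RAW r2
  cy2 -> i2 (xor.ALU) WAW r5
  cy3 -> i3 (and.ALU) RAW r5
  cy4 -> i4,i5 (ld.MEM;and.ALU) pair
  cy5 -> i6 (ld.MEM) no-port MEM/MEM
  cy6 -> i7 (ld.MEM) tail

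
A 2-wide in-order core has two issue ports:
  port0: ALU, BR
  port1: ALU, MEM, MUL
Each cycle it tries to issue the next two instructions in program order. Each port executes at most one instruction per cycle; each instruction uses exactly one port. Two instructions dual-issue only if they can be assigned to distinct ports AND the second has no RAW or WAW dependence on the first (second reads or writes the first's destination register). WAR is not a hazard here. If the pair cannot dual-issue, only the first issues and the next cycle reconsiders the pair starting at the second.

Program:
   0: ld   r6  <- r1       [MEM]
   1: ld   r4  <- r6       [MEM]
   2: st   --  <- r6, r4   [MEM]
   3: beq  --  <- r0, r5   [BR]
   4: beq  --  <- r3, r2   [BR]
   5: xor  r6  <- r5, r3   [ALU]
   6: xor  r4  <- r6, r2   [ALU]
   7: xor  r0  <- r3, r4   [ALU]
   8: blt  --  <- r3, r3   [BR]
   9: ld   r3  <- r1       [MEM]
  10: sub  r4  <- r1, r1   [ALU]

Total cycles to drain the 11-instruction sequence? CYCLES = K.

t=0 i0:ld ; no-port MEM/MEM
t=1 i1:ld ; no-port MEM/MEM
t=2 i2&i3:st/beq ; dual
t=3 i4&i5:beq/xor ; dual
t=4 i6:xor ; RAW r4
t=5 i7&i8:xor/blt ; dual
t=6 i9&i10:ld/sub ; dual

CYCLES = 7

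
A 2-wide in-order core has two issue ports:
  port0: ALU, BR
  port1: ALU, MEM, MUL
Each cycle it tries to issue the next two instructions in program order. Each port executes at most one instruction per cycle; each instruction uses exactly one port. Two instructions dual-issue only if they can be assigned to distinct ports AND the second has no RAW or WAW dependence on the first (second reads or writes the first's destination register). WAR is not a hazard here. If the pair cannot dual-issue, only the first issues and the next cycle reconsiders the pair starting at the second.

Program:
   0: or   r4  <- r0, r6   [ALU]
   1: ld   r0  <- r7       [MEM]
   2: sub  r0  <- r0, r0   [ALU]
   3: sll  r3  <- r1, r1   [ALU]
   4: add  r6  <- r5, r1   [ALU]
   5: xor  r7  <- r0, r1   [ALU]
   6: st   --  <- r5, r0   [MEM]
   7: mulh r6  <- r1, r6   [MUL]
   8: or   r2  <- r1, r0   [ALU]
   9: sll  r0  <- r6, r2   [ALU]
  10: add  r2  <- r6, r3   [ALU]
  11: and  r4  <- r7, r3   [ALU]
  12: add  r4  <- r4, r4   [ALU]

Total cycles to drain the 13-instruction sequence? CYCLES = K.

CYCLES = 8

0. or;ld @i0&i1  | dual
1. sub;sll @i2&i3  | dual
2. add;xor @i4&i5  | dual
3. st @i6  | no-port MEM/MUL
4. mulh;or @i7&i8  | dual
5. sll;add @i9&i10  | dual
6. and @i11  | RAW+WAW r4
7. add @i12  | tail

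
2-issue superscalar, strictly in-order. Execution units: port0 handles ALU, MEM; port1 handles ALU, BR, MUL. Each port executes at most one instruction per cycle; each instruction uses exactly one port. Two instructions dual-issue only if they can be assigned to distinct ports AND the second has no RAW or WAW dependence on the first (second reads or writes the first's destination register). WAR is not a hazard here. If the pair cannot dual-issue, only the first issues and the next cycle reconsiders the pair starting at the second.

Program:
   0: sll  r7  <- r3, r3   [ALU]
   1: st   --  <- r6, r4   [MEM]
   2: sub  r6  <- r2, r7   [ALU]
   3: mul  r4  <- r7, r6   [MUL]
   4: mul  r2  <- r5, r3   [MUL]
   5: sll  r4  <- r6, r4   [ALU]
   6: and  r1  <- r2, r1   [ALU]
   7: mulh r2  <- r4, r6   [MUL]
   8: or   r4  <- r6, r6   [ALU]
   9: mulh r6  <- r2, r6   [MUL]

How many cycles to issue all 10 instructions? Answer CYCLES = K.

CYCLES = 6

0. sll st @i0/i1  | dual
1. sub @i2  | RAW r6
2. mul @i3  | no-port MUL/MUL
3. mul sll @i4/i5  | dual
4. and mulh @i6/i7  | dual
5. or mulh @i8/i9  | dual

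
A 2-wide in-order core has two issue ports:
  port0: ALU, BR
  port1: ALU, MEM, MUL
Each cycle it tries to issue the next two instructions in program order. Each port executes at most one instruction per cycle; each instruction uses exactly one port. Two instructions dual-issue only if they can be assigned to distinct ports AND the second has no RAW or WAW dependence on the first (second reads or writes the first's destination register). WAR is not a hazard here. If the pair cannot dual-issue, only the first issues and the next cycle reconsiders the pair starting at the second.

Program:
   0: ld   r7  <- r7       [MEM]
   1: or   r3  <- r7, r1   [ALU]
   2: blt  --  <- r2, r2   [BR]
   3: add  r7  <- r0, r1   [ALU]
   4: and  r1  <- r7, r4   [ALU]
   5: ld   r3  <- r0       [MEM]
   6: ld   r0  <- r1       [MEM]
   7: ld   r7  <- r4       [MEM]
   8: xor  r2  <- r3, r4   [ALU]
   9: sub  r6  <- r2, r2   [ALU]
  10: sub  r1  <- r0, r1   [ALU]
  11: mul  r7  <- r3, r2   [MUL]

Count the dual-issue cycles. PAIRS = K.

PAIRS = 4

  cy0 -> i0 (ld.MEM) RAW r7
  cy1 -> i1,i2 (or.ALU/blt.BR) pair
  cy2 -> i3 (add.ALU) RAW r7
  cy3 -> i4,i5 (and.ALU/ld.MEM) pair
  cy4 -> i6 (ld.MEM) no-port MEM/MEM
  cy5 -> i7,i8 (ld.MEM/xor.ALU) pair
  cy6 -> i9,i10 (sub.ALU/sub.ALU) pair
  cy7 -> i11 (mul.MUL) tail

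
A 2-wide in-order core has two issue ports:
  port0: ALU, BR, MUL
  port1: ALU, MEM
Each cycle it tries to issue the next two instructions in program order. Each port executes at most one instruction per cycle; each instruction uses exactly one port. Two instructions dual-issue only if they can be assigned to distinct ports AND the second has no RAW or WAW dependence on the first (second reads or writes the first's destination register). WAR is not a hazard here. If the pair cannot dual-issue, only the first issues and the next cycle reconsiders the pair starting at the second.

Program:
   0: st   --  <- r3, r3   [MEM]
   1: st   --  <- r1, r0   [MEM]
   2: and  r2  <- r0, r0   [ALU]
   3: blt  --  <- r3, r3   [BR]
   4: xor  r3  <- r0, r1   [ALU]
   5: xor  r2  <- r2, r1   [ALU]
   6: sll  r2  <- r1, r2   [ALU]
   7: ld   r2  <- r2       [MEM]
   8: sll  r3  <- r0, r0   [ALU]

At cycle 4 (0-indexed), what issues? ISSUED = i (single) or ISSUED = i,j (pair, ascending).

0. st @i0  | no-port MEM/MEM
1. st;and @i1/i2  | 2-wide
2. blt;xor @i3/i4  | 2-wide
3. xor @i5  | RAW+WAW r2
4. sll @i6  | RAW+WAW r2
5. ld;sll @i7/i8  | 2-wide

ISSUED = 6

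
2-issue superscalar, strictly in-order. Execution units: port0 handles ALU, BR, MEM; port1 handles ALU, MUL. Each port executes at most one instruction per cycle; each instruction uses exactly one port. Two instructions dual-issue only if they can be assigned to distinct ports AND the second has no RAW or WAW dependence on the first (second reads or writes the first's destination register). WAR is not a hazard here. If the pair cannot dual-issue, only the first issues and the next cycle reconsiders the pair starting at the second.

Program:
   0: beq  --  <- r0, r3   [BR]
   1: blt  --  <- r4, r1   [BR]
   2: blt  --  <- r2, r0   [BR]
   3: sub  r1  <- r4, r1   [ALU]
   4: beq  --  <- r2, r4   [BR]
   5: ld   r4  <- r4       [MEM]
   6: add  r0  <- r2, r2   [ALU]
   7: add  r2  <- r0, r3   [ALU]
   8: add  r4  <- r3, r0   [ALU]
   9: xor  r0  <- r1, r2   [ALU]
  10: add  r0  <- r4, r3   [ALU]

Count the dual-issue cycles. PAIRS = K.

t=0 i0:beq.BR ; no-port BR/BR
t=1 i1:blt.BR ; no-port BR/BR
t=2 i2/i3:blt.BR/sub.ALU ; dual
t=3 i4:beq.BR ; no-port BR/MEM
t=4 i5/i6:ld.MEM/add.ALU ; dual
t=5 i7/i8:add.ALU/add.ALU ; dual
t=6 i9:xor.ALU ; WAW r0
t=7 i10:add.ALU ; tail

PAIRS = 3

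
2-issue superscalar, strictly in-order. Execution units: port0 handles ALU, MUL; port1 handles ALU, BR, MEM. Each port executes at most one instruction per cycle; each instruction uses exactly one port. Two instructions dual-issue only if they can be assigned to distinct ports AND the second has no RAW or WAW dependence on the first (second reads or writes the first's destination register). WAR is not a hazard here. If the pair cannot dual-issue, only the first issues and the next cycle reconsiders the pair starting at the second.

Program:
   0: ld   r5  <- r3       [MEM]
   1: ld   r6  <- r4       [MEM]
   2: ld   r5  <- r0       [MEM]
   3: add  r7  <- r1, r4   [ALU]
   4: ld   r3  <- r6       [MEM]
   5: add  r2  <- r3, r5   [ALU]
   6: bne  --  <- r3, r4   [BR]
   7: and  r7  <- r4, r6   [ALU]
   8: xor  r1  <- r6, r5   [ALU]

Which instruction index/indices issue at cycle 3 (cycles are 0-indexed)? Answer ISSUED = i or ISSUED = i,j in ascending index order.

ISSUED = 4

  cy0 -> i0 (ld.MEM) no-port MEM/MEM
  cy1 -> i1 (ld.MEM) no-port MEM/MEM
  cy2 -> i2&i3 (ld.MEM;add.ALU) pair
  cy3 -> i4 (ld.MEM) RAW r3
  cy4 -> i5&i6 (add.ALU;bne.BR) pair
  cy5 -> i7&i8 (and.ALU;xor.ALU) pair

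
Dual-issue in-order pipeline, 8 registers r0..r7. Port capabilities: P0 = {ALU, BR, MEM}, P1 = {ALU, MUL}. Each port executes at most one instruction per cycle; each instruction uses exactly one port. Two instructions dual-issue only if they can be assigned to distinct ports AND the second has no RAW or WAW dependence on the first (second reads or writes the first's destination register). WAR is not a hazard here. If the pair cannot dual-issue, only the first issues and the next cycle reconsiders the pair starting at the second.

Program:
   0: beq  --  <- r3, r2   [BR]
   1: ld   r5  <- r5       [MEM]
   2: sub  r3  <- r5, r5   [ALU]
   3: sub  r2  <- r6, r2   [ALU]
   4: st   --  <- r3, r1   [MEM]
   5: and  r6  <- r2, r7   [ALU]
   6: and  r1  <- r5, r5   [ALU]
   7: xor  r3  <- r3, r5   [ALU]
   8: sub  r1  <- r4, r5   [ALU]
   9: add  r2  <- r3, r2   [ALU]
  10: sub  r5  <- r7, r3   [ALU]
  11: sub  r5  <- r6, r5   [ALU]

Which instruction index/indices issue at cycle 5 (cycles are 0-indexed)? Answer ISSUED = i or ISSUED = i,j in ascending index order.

ISSUED = 8,9

0. beq.BR @i0  | no-port BR/MEM
1. ld.MEM @i1  | RAW r5
2. sub.ALU sub.ALU @i2+i3  | dual
3. st.MEM and.ALU @i4+i5  | dual
4. and.ALU xor.ALU @i6+i7  | dual
5. sub.ALU add.ALU @i8+i9  | dual
6. sub.ALU @i10  | RAW+WAW r5
7. sub.ALU @i11  | tail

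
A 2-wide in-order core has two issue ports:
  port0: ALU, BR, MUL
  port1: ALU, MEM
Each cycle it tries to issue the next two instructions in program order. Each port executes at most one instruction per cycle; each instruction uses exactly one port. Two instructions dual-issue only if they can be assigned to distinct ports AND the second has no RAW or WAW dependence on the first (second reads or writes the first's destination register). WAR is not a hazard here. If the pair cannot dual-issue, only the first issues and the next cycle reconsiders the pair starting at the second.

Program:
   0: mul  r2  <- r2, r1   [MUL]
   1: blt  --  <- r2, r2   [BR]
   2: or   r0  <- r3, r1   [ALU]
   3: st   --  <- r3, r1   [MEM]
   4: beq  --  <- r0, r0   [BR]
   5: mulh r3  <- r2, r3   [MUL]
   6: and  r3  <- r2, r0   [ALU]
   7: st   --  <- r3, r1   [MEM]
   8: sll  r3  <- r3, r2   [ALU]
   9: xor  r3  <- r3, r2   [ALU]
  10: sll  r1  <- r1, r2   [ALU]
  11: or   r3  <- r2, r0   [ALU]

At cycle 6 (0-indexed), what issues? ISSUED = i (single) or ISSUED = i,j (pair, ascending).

  cy0 -> i0 (mul) no-port MUL/BR
  cy1 -> i1/i2 (blt/or) 2-wide
  cy2 -> i3/i4 (st/beq) 2-wide
  cy3 -> i5 (mulh) WAW r3
  cy4 -> i6 (and) RAW r3
  cy5 -> i7/i8 (st/sll) 2-wide
  cy6 -> i9/i10 (xor/sll) 2-wide
  cy7 -> i11 (or) tail

ISSUED = 9,10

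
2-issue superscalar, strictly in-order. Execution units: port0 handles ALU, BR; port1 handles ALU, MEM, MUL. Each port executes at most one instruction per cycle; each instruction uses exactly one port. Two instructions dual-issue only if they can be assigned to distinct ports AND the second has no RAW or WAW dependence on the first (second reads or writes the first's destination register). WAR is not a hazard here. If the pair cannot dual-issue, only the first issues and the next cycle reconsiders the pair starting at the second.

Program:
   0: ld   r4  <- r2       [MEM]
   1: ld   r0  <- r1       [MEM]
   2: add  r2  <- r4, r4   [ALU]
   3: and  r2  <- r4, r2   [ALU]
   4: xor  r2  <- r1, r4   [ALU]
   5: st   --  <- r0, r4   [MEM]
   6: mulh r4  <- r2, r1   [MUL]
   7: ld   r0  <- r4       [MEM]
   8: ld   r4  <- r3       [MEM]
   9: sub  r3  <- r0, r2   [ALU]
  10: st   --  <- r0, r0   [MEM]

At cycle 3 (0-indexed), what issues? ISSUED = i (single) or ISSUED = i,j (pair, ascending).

ISSUED = 4,5

  cy0 -> i0 (ld.MEM) no-port MEM/MEM
  cy1 -> i1/i2 (ld.MEM add.ALU) pair
  cy2 -> i3 (and.ALU) WAW r2
  cy3 -> i4/i5 (xor.ALU st.MEM) pair
  cy4 -> i6 (mulh.MUL) no-port MUL/MEM
  cy5 -> i7 (ld.MEM) no-port MEM/MEM
  cy6 -> i8/i9 (ld.MEM sub.ALU) pair
  cy7 -> i10 (st.MEM) tail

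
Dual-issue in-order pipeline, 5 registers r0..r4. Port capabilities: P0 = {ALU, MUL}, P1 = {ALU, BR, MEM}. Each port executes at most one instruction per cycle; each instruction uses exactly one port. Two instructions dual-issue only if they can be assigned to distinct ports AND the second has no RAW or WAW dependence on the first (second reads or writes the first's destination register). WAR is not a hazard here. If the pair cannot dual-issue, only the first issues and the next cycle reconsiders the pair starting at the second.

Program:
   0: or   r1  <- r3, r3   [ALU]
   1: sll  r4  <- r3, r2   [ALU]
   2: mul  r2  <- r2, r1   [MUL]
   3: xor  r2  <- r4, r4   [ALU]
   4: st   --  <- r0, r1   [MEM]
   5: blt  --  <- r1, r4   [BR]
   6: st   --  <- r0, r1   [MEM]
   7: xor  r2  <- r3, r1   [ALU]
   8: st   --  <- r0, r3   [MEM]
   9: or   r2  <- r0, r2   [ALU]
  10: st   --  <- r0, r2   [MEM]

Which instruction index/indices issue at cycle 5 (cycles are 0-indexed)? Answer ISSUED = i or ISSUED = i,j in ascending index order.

t=0 i0+i1:or+sll ; pair
t=1 i2:mul ; WAW r2
t=2 i3+i4:xor+st ; pair
t=3 i5:blt ; no-port BR/MEM
t=4 i6+i7:st+xor ; pair
t=5 i8+i9:st+or ; pair
t=6 i10:st ; tail

ISSUED = 8,9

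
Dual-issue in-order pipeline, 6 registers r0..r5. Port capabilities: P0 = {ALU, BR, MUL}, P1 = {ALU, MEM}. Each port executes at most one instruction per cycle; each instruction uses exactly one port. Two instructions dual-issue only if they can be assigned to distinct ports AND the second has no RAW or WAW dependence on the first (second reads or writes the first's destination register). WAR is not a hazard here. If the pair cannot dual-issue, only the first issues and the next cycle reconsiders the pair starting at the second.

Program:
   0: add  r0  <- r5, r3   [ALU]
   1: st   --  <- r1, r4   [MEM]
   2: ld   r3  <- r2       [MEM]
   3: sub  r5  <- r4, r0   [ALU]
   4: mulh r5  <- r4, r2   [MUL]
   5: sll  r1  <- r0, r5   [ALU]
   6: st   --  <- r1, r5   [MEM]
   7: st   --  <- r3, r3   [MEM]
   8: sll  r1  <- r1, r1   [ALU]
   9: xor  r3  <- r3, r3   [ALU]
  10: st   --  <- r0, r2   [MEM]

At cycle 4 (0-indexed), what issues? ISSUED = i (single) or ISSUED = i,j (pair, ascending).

0. add+st @i0&i1  | pair
1. ld+sub @i2&i3  | pair
2. mulh @i4  | RAW r5
3. sll @i5  | RAW r1
4. st @i6  | no-port MEM/MEM
5. st+sll @i7&i8  | pair
6. xor+st @i9&i10  | pair

ISSUED = 6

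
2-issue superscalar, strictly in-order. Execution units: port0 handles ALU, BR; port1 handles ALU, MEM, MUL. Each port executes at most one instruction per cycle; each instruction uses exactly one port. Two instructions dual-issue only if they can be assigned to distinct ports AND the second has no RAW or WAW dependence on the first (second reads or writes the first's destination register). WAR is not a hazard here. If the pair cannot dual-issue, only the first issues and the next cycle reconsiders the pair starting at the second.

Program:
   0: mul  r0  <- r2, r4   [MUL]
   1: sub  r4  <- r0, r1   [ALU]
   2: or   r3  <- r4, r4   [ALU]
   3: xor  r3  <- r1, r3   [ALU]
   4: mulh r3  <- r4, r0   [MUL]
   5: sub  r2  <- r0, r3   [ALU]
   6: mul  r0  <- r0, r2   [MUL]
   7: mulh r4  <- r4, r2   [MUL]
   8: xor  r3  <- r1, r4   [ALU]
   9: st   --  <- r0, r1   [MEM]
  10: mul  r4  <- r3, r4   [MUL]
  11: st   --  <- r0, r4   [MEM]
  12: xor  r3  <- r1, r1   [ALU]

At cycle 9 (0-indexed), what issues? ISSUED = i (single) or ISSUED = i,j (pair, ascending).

[0] i0  mul  -- RAW r0
[1] i1  sub  -- RAW r4
[2] i2  or  -- RAW+WAW r3
[3] i3  xor  -- WAW r3
[4] i4  mulh  -- RAW r3
[5] i5  sub  -- RAW r2
[6] i6  mul  -- no-port MUL/MUL
[7] i7  mulh  -- RAW r4
[8] i8/i9  xor st  -- 2-wide
[9] i10  mul  -- no-port MUL/MEM
[10] i11/i12  st xor  -- 2-wide

ISSUED = 10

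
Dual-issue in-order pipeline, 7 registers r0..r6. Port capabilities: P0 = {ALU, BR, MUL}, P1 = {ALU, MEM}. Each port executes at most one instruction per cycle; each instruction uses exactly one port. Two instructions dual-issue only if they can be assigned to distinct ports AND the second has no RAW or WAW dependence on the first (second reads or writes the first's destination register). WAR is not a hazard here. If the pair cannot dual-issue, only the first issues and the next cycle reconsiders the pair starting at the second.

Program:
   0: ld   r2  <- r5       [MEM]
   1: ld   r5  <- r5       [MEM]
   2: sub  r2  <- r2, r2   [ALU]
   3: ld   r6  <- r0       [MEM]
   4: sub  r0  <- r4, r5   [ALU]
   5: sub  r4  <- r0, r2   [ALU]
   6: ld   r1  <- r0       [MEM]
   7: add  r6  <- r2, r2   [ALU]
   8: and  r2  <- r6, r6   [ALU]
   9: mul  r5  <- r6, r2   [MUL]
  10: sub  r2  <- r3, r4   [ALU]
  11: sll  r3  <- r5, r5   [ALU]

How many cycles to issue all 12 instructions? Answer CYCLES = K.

CYCLES = 8

[0] i0  ld  -- no-port MEM/MEM
[1] i1,i2  ld+sub  -- pair
[2] i3,i4  ld+sub  -- pair
[3] i5,i6  sub+ld  -- pair
[4] i7  add  -- RAW r6
[5] i8  and  -- RAW r2
[6] i9,i10  mul+sub  -- pair
[7] i11  sll  -- tail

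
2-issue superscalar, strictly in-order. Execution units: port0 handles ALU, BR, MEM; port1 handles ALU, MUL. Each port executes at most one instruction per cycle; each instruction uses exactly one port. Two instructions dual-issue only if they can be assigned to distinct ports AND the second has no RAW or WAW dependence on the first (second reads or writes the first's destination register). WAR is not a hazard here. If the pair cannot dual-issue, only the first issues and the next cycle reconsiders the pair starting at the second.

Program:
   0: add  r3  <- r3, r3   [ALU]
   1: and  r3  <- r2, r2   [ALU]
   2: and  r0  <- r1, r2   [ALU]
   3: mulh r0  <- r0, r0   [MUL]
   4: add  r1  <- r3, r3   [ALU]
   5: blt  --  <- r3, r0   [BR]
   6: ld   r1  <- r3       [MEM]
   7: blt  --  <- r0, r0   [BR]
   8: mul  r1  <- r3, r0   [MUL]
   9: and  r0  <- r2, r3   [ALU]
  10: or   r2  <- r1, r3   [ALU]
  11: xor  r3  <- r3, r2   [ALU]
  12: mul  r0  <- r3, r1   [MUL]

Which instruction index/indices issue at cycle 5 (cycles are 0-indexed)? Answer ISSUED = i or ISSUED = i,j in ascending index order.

ISSUED = 7,8

  cy0 -> i0 (add) WAW r3
  cy1 -> i1&i2 (and/and) 2-wide
  cy2 -> i3&i4 (mulh/add) 2-wide
  cy3 -> i5 (blt) no-port BR/MEM
  cy4 -> i6 (ld) no-port MEM/BR
  cy5 -> i7&i8 (blt/mul) 2-wide
  cy6 -> i9&i10 (and/or) 2-wide
  cy7 -> i11 (xor) RAW r3
  cy8 -> i12 (mul) tail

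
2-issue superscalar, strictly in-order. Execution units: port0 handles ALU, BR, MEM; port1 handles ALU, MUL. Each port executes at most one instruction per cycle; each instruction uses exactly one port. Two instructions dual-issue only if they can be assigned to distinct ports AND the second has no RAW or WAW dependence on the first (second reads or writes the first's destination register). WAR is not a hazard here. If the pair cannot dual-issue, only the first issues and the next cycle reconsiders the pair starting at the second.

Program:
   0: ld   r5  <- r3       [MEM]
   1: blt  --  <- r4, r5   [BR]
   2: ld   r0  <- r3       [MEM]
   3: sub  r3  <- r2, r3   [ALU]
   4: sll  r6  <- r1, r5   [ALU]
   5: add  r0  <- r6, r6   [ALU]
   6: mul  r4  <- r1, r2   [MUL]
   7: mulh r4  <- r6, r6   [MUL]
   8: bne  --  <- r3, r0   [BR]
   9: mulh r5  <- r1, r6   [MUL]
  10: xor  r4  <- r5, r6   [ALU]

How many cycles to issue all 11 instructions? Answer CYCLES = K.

0. ld.MEM @i0  | no-port MEM/BR
1. blt.BR @i1  | no-port BR/MEM
2. ld.MEM;sub.ALU @i2&i3  | pair
3. sll.ALU @i4  | RAW r6
4. add.ALU;mul.MUL @i5&i6  | pair
5. mulh.MUL;bne.BR @i7&i8  | pair
6. mulh.MUL @i9  | RAW r5
7. xor.ALU @i10  | tail

CYCLES = 8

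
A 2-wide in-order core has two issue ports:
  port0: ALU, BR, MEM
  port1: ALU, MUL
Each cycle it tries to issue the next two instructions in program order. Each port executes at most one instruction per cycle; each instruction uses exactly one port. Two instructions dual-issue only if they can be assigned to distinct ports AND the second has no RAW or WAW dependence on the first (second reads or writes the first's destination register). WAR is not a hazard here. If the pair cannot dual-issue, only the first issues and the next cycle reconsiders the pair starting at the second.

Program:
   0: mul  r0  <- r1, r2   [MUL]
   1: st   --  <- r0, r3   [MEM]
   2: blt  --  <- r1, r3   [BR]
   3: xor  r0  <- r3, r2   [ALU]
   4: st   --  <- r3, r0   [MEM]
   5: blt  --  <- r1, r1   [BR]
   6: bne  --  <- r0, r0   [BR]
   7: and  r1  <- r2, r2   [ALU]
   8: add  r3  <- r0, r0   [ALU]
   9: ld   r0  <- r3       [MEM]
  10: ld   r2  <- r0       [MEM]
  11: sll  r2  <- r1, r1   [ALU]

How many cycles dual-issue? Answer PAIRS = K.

  cy0 -> i0 (mul.MUL) RAW r0
  cy1 -> i1 (st.MEM) no-port MEM/BR
  cy2 -> i2+i3 (blt.BR/xor.ALU) dual
  cy3 -> i4 (st.MEM) no-port MEM/BR
  cy4 -> i5 (blt.BR) no-port BR/BR
  cy5 -> i6+i7 (bne.BR/and.ALU) dual
  cy6 -> i8 (add.ALU) RAW r3
  cy7 -> i9 (ld.MEM) no-port MEM/MEM
  cy8 -> i10 (ld.MEM) WAW r2
  cy9 -> i11 (sll.ALU) tail

PAIRS = 2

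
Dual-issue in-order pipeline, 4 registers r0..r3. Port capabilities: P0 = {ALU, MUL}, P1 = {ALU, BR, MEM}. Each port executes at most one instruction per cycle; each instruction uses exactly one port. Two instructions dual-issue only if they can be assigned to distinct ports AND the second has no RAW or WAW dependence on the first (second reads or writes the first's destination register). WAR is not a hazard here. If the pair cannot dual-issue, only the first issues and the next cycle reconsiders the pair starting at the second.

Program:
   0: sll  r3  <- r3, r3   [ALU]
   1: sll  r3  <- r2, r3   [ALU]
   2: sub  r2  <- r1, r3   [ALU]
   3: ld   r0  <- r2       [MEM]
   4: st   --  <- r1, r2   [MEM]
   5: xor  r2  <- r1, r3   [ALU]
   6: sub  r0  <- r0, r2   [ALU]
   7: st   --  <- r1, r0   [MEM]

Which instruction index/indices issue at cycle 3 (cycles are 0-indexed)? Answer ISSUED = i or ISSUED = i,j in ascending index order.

ISSUED = 3

t=0 i0:sll ; RAW+WAW r3
t=1 i1:sll ; RAW r3
t=2 i2:sub ; RAW r2
t=3 i3:ld ; no-port MEM/MEM
t=4 i4/i5:st xor ; dual
t=5 i6:sub ; RAW r0
t=6 i7:st ; tail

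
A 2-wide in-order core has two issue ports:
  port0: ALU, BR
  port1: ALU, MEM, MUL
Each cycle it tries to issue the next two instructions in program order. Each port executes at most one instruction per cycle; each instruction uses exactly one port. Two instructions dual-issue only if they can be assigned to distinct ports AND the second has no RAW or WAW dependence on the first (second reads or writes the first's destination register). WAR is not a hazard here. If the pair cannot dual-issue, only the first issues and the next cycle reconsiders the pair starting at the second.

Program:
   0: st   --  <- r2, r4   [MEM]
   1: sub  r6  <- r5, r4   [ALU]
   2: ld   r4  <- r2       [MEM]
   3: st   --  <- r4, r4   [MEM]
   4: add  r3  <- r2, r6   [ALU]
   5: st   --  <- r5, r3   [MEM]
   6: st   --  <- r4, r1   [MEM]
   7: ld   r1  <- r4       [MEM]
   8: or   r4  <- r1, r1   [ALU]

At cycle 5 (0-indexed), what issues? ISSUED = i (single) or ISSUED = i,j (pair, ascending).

t=0 i0&i1:st+sub ; 2-wide
t=1 i2:ld ; no-port MEM/MEM
t=2 i3&i4:st+add ; 2-wide
t=3 i5:st ; no-port MEM/MEM
t=4 i6:st ; no-port MEM/MEM
t=5 i7:ld ; RAW r1
t=6 i8:or ; tail

ISSUED = 7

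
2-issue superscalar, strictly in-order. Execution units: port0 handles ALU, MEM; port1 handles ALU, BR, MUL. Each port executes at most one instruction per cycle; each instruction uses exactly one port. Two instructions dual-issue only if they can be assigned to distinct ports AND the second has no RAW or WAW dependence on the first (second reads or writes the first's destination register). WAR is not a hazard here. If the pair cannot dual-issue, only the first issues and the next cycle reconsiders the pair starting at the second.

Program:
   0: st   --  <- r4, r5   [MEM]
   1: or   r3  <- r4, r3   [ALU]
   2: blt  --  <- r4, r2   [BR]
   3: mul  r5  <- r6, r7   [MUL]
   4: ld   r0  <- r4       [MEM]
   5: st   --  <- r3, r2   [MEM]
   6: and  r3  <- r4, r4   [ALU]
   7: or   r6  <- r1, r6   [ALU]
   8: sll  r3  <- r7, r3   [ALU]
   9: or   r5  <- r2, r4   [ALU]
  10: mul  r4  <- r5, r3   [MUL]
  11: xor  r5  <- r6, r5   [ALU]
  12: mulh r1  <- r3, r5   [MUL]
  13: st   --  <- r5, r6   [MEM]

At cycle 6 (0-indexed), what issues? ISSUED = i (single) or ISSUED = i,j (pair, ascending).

ISSUED = 10,11

c0: i0&i1 st.MEM or.ALU  2-wide
c1: i2 blt.BR  no-port BR/MUL
c2: i3&i4 mul.MUL ld.MEM  2-wide
c3: i5&i6 st.MEM and.ALU  2-wide
c4: i7&i8 or.ALU sll.ALU  2-wide
c5: i9 or.ALU  RAW r5
c6: i10&i11 mul.MUL xor.ALU  2-wide
c7: i12&i13 mulh.MUL st.MEM  2-wide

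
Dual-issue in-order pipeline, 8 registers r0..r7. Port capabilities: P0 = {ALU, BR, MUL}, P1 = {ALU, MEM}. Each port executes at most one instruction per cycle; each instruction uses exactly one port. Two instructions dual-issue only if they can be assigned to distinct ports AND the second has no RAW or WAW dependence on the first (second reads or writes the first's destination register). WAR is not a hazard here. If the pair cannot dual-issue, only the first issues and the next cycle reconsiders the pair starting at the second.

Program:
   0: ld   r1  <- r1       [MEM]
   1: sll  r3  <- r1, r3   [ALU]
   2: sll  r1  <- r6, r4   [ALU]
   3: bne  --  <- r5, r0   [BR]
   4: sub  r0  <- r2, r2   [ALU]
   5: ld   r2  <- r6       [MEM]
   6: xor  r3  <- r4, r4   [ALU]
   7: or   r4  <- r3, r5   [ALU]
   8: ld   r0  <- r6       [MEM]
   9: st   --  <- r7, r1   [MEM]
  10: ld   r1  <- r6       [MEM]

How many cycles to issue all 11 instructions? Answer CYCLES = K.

CYCLES = 7

c0: i0 ld  RAW r1
c1: i1+i2 sll;sll  2-wide
c2: i3+i4 bne;sub  2-wide
c3: i5+i6 ld;xor  2-wide
c4: i7+i8 or;ld  2-wide
c5: i9 st  no-port MEM/MEM
c6: i10 ld  tail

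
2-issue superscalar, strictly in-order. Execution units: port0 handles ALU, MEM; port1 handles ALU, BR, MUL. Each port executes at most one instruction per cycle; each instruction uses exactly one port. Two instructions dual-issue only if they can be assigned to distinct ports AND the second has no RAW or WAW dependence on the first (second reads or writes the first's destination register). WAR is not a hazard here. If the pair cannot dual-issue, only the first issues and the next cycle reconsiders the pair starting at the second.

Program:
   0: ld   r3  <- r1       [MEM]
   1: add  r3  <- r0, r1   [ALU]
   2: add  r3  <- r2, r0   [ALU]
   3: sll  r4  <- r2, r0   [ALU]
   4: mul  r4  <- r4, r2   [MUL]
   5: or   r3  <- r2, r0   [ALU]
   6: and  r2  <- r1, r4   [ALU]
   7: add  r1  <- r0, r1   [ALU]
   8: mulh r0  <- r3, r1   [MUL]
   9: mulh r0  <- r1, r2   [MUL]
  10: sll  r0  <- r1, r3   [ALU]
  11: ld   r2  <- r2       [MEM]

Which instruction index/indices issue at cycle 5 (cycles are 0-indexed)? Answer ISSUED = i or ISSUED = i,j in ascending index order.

ISSUED = 8

#0 head=0: ld i0 WAW r3
#1 head=1: add i1 WAW r3
#2 head=2: add;sll i2/i3 2-wide
#3 head=4: mul;or i4/i5 2-wide
#4 head=6: and;add i6/i7 2-wide
#5 head=8: mulh i8 no-port MUL/MUL
#6 head=9: mulh i9 WAW r0
#7 head=10: sll;ld i10/i11 2-wide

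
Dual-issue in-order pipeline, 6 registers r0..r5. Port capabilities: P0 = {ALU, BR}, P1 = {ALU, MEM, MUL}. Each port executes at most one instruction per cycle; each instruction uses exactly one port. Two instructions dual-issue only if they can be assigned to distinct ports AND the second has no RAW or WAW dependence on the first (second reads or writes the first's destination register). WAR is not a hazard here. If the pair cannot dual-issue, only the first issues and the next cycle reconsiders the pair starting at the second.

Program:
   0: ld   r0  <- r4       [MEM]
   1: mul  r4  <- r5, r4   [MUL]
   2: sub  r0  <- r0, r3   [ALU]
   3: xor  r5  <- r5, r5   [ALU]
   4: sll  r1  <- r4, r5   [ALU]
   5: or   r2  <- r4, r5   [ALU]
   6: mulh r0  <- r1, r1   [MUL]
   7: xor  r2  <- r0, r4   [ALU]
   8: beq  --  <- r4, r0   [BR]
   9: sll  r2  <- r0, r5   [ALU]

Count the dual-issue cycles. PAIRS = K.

PAIRS = 3

[0] i0  ld  -- no-port MEM/MUL
[1] i1&i2  mul+sub  -- pair
[2] i3  xor  -- RAW r5
[3] i4&i5  sll+or  -- pair
[4] i6  mulh  -- RAW r0
[5] i7&i8  xor+beq  -- pair
[6] i9  sll  -- tail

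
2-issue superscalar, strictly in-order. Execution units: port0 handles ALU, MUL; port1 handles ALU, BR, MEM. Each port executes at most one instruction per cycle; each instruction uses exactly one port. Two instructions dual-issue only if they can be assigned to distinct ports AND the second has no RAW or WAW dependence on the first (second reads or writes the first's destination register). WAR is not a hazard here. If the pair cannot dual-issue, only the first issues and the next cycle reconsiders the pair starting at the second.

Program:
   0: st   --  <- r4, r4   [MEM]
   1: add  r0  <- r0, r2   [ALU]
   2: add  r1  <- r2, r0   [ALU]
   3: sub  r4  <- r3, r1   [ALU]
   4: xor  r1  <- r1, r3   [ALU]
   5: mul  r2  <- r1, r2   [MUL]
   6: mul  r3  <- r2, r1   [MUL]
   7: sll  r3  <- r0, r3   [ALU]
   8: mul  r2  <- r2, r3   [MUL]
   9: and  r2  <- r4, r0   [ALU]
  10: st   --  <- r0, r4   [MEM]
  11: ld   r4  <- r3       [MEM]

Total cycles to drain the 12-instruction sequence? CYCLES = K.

t=0 i0+i1:st add ; dual
t=1 i2:add ; RAW r1
t=2 i3+i4:sub xor ; dual
t=3 i5:mul ; no-port MUL/MUL
t=4 i6:mul ; RAW+WAW r3
t=5 i7:sll ; RAW r3
t=6 i8:mul ; WAW r2
t=7 i9+i10:and st ; dual
t=8 i11:ld ; tail

CYCLES = 9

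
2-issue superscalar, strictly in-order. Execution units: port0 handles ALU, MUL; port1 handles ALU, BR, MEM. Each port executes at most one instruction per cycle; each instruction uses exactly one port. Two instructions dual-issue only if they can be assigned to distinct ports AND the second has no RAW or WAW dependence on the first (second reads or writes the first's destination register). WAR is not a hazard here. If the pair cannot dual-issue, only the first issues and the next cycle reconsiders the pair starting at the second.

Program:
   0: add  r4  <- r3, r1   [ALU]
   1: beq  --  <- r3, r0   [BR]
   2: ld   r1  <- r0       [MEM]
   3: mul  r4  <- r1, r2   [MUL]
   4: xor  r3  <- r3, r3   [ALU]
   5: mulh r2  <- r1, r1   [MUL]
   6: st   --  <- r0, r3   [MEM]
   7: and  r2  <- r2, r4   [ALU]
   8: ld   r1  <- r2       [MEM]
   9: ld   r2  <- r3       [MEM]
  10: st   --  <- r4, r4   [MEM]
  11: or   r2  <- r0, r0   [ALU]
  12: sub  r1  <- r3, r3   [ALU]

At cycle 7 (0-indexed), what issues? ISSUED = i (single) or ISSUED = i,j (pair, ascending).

t=0 i0,i1:add+beq ; dual
t=1 i2:ld ; RAW r1
t=2 i3,i4:mul+xor ; dual
t=3 i5,i6:mulh+st ; dual
t=4 i7:and ; RAW r2
t=5 i8:ld ; no-port MEM/MEM
t=6 i9:ld ; no-port MEM/MEM
t=7 i10,i11:st+or ; dual
t=8 i12:sub ; tail

ISSUED = 10,11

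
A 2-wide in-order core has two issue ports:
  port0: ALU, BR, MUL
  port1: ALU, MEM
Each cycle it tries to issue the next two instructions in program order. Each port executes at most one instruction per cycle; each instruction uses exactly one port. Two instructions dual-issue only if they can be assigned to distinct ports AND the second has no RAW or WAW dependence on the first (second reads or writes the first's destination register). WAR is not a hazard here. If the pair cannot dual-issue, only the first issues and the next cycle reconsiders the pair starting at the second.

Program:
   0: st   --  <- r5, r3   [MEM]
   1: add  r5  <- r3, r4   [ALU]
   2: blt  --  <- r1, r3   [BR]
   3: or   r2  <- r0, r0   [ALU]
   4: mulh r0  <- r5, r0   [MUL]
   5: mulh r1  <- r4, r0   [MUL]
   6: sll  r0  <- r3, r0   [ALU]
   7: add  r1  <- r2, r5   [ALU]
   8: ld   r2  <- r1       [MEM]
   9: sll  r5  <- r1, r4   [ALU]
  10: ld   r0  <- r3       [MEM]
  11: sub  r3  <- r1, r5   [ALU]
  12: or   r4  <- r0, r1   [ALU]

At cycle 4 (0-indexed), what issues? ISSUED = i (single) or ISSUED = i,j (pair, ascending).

ISSUED = 7

[0] i0&i1  st/add  -- 2-wide
[1] i2&i3  blt/or  -- 2-wide
[2] i4  mulh  -- no-port MUL/MUL
[3] i5&i6  mulh/sll  -- 2-wide
[4] i7  add  -- RAW r1
[5] i8&i9  ld/sll  -- 2-wide
[6] i10&i11  ld/sub  -- 2-wide
[7] i12  or  -- tail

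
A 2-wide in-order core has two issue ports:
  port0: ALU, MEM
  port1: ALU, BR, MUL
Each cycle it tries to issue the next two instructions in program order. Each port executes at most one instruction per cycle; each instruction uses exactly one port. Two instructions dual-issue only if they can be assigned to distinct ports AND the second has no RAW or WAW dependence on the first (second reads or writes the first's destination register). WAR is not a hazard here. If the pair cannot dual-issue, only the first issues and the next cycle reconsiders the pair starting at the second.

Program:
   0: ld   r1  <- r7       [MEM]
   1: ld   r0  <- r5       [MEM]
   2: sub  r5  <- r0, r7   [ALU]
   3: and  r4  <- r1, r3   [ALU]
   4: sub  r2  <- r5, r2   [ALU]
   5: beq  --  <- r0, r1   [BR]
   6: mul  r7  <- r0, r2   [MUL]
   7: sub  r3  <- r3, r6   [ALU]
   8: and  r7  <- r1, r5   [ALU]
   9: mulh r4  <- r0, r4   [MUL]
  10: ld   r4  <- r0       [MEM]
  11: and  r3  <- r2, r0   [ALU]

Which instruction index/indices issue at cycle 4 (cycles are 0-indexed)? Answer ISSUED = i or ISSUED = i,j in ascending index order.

0. ld.MEM @i0  | no-port MEM/MEM
1. ld.MEM @i1  | RAW r0
2. sub.ALU/and.ALU @i2+i3  | dual
3. sub.ALU/beq.BR @i4+i5  | dual
4. mul.MUL/sub.ALU @i6+i7  | dual
5. and.ALU/mulh.MUL @i8+i9  | dual
6. ld.MEM/and.ALU @i10+i11  | dual

ISSUED = 6,7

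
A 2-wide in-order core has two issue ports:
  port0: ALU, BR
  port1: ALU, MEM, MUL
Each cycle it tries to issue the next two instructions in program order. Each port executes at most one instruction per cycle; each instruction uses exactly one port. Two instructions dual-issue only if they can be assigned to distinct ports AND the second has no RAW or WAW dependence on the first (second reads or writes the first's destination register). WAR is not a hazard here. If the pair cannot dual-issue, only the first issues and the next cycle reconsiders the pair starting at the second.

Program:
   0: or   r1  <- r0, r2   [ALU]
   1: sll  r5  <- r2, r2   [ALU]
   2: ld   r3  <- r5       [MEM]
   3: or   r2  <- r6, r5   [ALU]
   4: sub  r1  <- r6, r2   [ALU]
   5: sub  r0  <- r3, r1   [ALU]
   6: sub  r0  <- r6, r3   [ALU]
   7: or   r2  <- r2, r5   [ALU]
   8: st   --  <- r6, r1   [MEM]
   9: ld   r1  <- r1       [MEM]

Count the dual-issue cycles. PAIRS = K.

PAIRS = 3

t=0 i0+i1:or.ALU+sll.ALU ; dual
t=1 i2+i3:ld.MEM+or.ALU ; dual
t=2 i4:sub.ALU ; RAW r1
t=3 i5:sub.ALU ; WAW r0
t=4 i6+i7:sub.ALU+or.ALU ; dual
t=5 i8:st.MEM ; no-port MEM/MEM
t=6 i9:ld.MEM ; tail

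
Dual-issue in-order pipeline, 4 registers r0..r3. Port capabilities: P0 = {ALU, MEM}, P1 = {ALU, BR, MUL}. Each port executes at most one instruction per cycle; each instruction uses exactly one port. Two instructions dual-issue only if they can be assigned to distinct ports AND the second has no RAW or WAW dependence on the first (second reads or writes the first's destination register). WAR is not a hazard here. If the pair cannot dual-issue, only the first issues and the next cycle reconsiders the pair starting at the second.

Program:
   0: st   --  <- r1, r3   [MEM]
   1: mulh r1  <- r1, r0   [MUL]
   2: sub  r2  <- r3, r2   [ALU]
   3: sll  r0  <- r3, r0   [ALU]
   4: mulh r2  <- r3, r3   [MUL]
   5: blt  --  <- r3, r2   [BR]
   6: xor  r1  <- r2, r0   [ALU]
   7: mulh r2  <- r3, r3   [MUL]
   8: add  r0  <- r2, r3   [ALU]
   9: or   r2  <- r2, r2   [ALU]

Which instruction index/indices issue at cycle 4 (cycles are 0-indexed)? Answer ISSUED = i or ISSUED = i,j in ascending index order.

c0: i0+i1 st.MEM mulh.MUL  dual
c1: i2+i3 sub.ALU sll.ALU  dual
c2: i4 mulh.MUL  no-port MUL/BR
c3: i5+i6 blt.BR xor.ALU  dual
c4: i7 mulh.MUL  RAW r2
c5: i8+i9 add.ALU or.ALU  dual

ISSUED = 7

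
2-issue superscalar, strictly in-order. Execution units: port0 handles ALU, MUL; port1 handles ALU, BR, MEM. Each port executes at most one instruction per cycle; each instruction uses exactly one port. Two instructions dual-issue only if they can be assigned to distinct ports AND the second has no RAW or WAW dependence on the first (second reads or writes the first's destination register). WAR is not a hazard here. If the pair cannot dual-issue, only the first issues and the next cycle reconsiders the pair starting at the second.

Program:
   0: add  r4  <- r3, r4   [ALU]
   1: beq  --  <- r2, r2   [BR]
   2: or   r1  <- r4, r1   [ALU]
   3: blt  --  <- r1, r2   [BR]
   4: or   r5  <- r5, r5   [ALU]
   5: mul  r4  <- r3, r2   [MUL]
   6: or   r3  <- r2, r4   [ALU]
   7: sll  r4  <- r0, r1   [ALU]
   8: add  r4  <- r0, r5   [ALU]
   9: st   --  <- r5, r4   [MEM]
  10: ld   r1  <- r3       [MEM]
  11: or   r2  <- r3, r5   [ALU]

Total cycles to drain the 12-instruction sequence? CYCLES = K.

[0] i0,i1  add+beq  -- dual
[1] i2  or  -- RAW r1
[2] i3,i4  blt+or  -- dual
[3] i5  mul  -- RAW r4
[4] i6,i7  or+sll  -- dual
[5] i8  add  -- RAW r4
[6] i9  st  -- no-port MEM/MEM
[7] i10,i11  ld+or  -- dual

CYCLES = 8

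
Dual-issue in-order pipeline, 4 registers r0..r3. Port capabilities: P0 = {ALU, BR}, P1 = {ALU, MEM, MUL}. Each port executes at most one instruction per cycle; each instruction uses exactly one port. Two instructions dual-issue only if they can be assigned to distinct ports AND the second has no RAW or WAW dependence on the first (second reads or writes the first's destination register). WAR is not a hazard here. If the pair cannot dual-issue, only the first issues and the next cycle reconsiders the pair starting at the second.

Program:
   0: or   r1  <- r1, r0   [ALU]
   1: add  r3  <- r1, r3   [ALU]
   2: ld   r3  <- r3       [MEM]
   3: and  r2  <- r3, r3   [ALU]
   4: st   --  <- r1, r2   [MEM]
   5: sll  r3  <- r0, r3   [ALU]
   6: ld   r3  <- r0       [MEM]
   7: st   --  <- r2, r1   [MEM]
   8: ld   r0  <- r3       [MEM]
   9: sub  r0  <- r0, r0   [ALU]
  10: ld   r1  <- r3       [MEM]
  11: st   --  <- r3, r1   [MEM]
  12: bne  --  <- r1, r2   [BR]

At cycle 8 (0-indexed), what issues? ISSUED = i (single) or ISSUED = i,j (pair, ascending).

[0] i0  or  -- RAW r1
[1] i1  add  -- RAW+WAW r3
[2] i2  ld  -- RAW r3
[3] i3  and  -- RAW r2
[4] i4&i5  st/sll  -- pair
[5] i6  ld  -- no-port MEM/MEM
[6] i7  st  -- no-port MEM/MEM
[7] i8  ld  -- RAW+WAW r0
[8] i9&i10  sub/ld  -- pair
[9] i11&i12  st/bne  -- pair

ISSUED = 9,10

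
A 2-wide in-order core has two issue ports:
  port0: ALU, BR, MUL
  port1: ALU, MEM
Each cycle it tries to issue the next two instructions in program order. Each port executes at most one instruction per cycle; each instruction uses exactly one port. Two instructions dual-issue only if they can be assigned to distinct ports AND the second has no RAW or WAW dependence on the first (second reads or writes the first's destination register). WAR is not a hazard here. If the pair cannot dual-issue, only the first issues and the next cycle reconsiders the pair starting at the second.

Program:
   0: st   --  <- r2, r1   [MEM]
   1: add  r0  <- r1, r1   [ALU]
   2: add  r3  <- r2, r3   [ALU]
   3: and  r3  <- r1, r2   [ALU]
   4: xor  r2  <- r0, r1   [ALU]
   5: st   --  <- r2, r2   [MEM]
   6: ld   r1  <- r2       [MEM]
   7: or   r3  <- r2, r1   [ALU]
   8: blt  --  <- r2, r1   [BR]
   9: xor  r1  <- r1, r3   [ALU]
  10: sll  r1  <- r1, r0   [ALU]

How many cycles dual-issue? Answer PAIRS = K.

PAIRS = 3

0. st.MEM add.ALU @i0/i1  | dual
1. add.ALU @i2  | WAW r3
2. and.ALU xor.ALU @i3/i4  | dual
3. st.MEM @i5  | no-port MEM/MEM
4. ld.MEM @i6  | RAW r1
5. or.ALU blt.BR @i7/i8  | dual
6. xor.ALU @i9  | RAW+WAW r1
7. sll.ALU @i10  | tail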